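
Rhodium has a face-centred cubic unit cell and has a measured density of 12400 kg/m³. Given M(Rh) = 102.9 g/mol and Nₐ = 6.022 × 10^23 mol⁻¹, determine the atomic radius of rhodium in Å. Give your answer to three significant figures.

1.35 Å

For an FCC cell (Z = 4), a³ = Z·M/(N_A·ρ) = 4 × 102.9 / (6.022 × 10²³ × 12.40) = 5.512 × 10^-23 cm³, so a = 3.806 × 10^-8 cm = 3.806 Å.
Atoms touch along the face diagonal, so √2·a = 4r, so r = 0.3536 × a = 1.35 Å.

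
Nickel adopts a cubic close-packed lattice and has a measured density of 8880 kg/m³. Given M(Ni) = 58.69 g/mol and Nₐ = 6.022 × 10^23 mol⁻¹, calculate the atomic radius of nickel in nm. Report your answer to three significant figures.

0.125 nm

For an FCC cell (Z = 4), a³ = Z·M/(N_A·ρ) = 4 × 58.69 / (6.022 × 10²³ × 8.880) = 4.390 × 10^-23 cm³, so a = 3.528 × 10^-8 cm = 0.3528 nm.
Atoms touch along the face diagonal, so √2·a = 4r, so r = 0.3536 × a = 0.125 nm.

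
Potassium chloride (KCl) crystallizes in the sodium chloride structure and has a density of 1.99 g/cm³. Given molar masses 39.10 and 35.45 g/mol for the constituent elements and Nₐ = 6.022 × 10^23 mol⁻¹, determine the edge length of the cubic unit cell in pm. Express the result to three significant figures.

629 pm

M(KCl) = 74.55 g/mol; Z = 4 formula units per cell.
a³ = Z·M/(N_A·ρ) = 4 × 74.55 / (6.022 × 10²³ × 1.99) = 2.488 × 10^-22 cm³, so a = 6.290 × 10^-8 cm = 629 pm.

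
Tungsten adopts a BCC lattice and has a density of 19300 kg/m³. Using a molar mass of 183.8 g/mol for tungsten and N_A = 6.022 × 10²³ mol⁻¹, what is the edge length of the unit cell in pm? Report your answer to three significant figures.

With Z = 2 atoms per BCC cell, a³ = Z·M/(N_A·ρ) = 2 × 183.8 / (6.022 × 10²³ × 19.30 g/cm³) = 3.163 × 10^-23 cm³.
a = (3.163 × 10^-23)^(1/3) = 3.162 × 10^-8 cm = 316 pm.

316 pm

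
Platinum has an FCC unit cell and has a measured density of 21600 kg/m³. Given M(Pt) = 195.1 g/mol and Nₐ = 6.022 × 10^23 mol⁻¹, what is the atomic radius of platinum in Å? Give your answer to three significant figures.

For an FCC cell (Z = 4), a³ = Z·M/(N_A·ρ) = 4 × 195.1 / (6.022 × 10²³ × 21.60) = 6.000 × 10^-23 cm³, so a = 3.915 × 10^-8 cm = 3.915 Å.
Atoms touch along the face diagonal, so √2·a = 4r, so r = 0.3536 × a = 1.38 Å.

1.38 Å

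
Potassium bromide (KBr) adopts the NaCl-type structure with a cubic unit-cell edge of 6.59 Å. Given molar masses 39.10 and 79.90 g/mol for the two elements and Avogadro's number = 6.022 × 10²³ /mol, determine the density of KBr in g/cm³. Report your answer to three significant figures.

The NaCl-type structure contains Z = 4 formula units per cell; M(KBr) = 39.10 + 79.90 = 119.0 g/mol.
a³ = (6.590 × 10^-8 cm)³ = 2.862 × 10^-22 cm³.
ρ = 4 × 119.0 / (6.022 × 10²³ × 2.862 × 10^-22) = 2.762 g/cm³.

2.76 g/cm³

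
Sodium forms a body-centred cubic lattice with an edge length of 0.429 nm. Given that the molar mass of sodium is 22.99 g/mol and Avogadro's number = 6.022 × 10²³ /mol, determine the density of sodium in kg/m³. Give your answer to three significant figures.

967 kg/m³

A BCC unit cell contains Z = 2 atoms.
Cell volume: a³ = (0.429 nm)³ = (4.290 × 10^-8 cm)³ = 7.895 × 10^-23 cm³.
ρ = Z·M/(N_A·a³) = 2 × 22.99 / (6.022 × 10²³ × 7.895 × 10^-23) = 0.9671 g/cm³ = 967 kg/m³.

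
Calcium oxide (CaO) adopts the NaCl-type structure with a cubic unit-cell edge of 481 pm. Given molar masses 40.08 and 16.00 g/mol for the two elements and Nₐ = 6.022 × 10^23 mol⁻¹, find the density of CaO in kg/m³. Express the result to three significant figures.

The NaCl-type structure contains Z = 4 formula units per cell; M(CaO) = 40.08 + 16.00 = 56.08 g/mol.
a³ = (4.810 × 10^-8 cm)³ = 1.113 × 10^-22 cm³.
ρ = 4 × 56.08 / (6.022 × 10²³ × 1.113 × 10^-22) = 3.347 g/cm³ = 3350 kg/m³.

3350 kg/m³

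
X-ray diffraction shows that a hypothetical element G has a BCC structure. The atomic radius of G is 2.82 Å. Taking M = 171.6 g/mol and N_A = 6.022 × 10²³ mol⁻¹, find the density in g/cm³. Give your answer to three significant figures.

In a BCC lattice, atoms touch along the body diagonal, so √3·a = 4r, giving a = 6.513 Å = 6.513 × 10^-8 cm.
With Z = 2, ρ = Z·M/(N_A·a³) = 2 × 171.6 / (6.022 × 10²³ × 2.762 × 10^-22) = 2.063 g/cm³.

2.06 g/cm³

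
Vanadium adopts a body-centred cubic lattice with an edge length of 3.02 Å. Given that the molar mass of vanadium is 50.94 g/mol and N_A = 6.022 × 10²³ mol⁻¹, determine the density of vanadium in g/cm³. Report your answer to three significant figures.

A BCC unit cell contains Z = 2 atoms.
Cell volume: a³ = (3.02 Å)³ = (3.020 × 10^-8 cm)³ = 2.754 × 10^-23 cm³.
ρ = Z·M/(N_A·a³) = 2 × 50.94 / (6.022 × 10²³ × 2.754 × 10^-23) = 6.142 g/cm³.

6.14 g/cm³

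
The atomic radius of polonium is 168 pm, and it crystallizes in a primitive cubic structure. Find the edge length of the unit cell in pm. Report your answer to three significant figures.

336 pm

In a simple cubic lattice, atoms touch along the cell edge, so a = 2r.
a = 2r = 2 × 168 = 336 pm.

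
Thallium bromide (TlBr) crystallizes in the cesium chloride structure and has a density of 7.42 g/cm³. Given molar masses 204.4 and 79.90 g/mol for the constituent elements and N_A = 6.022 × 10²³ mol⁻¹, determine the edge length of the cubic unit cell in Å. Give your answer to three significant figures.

M(TlBr) = 284.3 g/mol; Z = 1 formula unit per cell.
a³ = Z·M/(N_A·ρ) = 1 × 284.3 / (6.022 × 10²³ × 7.42) = 6.363 × 10^-23 cm³, so a = 3.992 × 10^-8 cm = 3.99 Å.

3.99 Å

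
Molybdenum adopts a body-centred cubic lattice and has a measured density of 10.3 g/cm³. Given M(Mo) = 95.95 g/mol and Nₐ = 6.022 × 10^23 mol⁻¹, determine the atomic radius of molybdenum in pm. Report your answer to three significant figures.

136 pm

For a BCC cell (Z = 2), a³ = Z·M/(N_A·ρ) = 2 × 95.95 / (6.022 × 10²³ × 10.30) = 3.094 × 10^-23 cm³, so a = 3.139 × 10^-8 cm = 313.9 pm.
Atoms touch along the body diagonal, so √3·a = 4r, so r = 0.4330 × a = 136 pm.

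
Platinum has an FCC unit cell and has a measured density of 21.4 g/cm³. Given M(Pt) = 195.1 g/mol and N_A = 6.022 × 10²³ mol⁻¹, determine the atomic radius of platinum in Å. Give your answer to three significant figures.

For an FCC cell (Z = 4), a³ = Z·M/(N_A·ρ) = 4 × 195.1 / (6.022 × 10²³ × 21.40) = 6.056 × 10^-23 cm³, so a = 3.927 × 10^-8 cm = 3.927 Å.
Atoms touch along the face diagonal, so √2·a = 4r, so r = 0.3536 × a = 1.39 Å.

1.39 Å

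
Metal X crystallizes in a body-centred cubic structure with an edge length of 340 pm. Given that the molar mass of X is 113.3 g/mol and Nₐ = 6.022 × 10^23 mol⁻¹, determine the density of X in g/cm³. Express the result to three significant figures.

A BCC unit cell contains Z = 2 atoms.
Cell volume: a³ = (340 pm)³ = (3.400 × 10^-8 cm)³ = 3.930 × 10^-23 cm³.
ρ = Z·M/(N_A·a³) = 2 × 113.3 / (6.022 × 10²³ × 3.930 × 10^-23) = 9.574 g/cm³.

9.57 g/cm³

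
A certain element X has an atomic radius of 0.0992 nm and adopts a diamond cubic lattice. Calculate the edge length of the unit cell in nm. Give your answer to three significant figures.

In a diamond cubic lattice, nearest neighbors lie along the body diagonal with √3·a = 8r.
a = 8r/√3 = 8 × 0.0992 / 1.7321 = 0.458 nm.

0.458 nm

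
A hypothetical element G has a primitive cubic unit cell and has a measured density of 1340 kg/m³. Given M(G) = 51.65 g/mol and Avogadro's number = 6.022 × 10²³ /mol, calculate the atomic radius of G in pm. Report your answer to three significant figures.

For a simple cubic cell (Z = 1), a³ = Z·M/(N_A·ρ) = 1 × 51.65 / (6.022 × 10²³ × 1.340) = 6.401 × 10^-23 cm³, so a = 4.000 × 10^-8 cm = 400.0 pm.
Atoms touch along the cell edge, so a = 2r, so r = 0.5000 × a = 200 pm.

200 pm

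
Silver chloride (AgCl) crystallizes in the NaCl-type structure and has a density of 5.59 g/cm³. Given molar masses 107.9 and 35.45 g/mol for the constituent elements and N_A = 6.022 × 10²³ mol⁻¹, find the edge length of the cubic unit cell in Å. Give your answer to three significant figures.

M(AgCl) = 143.35 g/mol; Z = 4 formula units per cell.
a³ = Z·M/(N_A·ρ) = 4 × 143.35 / (6.022 × 10²³ × 5.59) = 1.703 × 10^-22 cm³, so a = 5.543 × 10^-8 cm = 5.54 Å.

5.54 Å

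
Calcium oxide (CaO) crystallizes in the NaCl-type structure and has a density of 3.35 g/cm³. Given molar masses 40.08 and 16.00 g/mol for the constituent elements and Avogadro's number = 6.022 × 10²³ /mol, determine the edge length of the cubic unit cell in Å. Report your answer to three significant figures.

4.81 Å

M(CaO) = 56.08 g/mol; Z = 4 formula units per cell.
a³ = Z·M/(N_A·ρ) = 4 × 56.08 / (6.022 × 10²³ × 3.35) = 1.112 × 10^-22 cm³, so a = 4.809 × 10^-8 cm = 4.81 Å.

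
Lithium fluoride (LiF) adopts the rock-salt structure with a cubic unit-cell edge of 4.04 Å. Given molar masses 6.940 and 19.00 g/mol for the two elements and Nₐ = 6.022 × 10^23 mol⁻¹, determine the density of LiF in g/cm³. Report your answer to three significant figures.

2.61 g/cm³

The rock-salt structure contains Z = 4 formula units per cell; M(LiF) = 6.940 + 19.00 = 25.94 g/mol.
a³ = (4.040 × 10^-8 cm)³ = 6.594 × 10^-23 cm³.
ρ = 4 × 25.94 / (6.022 × 10²³ × 6.594 × 10^-23) = 2.613 g/cm³.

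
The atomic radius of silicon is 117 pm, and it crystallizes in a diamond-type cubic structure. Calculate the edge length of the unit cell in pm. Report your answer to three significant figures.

In a diamond cubic lattice, nearest neighbors lie along the body diagonal with √3·a = 8r.
a = 8r/√3 = 8 × 117 / 1.7321 = 540 pm.

540 pm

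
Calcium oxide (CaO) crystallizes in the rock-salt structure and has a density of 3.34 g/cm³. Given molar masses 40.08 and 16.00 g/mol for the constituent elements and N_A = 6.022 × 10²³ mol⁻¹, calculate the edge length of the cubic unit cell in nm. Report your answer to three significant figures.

M(CaO) = 56.08 g/mol; Z = 4 formula units per cell.
a³ = Z·M/(N_A·ρ) = 4 × 56.08 / (6.022 × 10²³ × 3.34) = 1.115 × 10^-22 cm³, so a = 4.813 × 10^-8 cm = 0.481 nm.

0.481 nm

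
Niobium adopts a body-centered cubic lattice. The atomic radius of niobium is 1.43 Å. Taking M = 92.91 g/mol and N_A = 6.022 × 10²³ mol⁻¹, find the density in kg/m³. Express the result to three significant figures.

8570 kg/m³

In a BCC lattice, atoms touch along the body diagonal, so √3·a = 4r, giving a = 3.302 Å = 3.302 × 10^-8 cm.
With Z = 2, ρ = Z·M/(N_A·a³) = 2 × 92.91 / (6.022 × 10²³ × 3.602 × 10^-23) = 8.567 g/cm³ = 8570 kg/m³.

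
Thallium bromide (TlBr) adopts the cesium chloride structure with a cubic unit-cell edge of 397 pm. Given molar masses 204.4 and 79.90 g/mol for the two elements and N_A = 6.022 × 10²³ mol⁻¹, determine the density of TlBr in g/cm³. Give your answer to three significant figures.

7.55 g/cm³

The cesium chloride structure contains Z = 1 formula unit per cell; M(TlBr) = 204.4 + 79.90 = 284.3 g/mol.
a³ = (3.970 × 10^-8 cm)³ = 6.257 × 10^-23 cm³.
ρ = 1 × 284.3 / (6.022 × 10²³ × 6.257 × 10^-23) = 7.545 g/cm³.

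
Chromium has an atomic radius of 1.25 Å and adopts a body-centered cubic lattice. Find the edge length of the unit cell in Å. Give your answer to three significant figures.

2.89 Å

In a BCC lattice, atoms touch along the body diagonal, so √3·a = 4r.
a = 4r/√3 = 4 × 1.25 / 1.7321 = 2.89 Å.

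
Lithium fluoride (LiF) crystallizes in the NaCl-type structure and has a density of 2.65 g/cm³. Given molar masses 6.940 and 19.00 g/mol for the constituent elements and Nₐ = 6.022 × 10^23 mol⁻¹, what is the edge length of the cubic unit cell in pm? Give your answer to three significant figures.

M(LiF) = 25.94 g/mol; Z = 4 formula units per cell.
a³ = Z·M/(N_A·ρ) = 4 × 25.94 / (6.022 × 10²³ × 2.65) = 6.502 × 10^-23 cm³, so a = 4.021 × 10^-8 cm = 402 pm.

402 pm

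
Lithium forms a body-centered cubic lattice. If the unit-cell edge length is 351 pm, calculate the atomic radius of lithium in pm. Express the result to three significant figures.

In a BCC lattice, atoms touch along the body diagonal, so √3·a = 4r.
r = √3·a/4 = 1.7321 × 351 / 4 = 152 pm.

152 pm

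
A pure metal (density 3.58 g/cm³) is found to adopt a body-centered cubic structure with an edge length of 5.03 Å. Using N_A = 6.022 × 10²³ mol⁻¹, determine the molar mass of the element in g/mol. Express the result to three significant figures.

137 g/mol

A BCC cell has Z = 2 atoms; a = 5.030 × 10^-8 cm.
M = ρ·N_A·a³/Z = 3.58 × 6.022 × 10²³ × 1.273 × 10^-22 / 2 = 137 g/mol.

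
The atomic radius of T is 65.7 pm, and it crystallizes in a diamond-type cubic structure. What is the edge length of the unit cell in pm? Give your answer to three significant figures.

In a diamond cubic lattice, nearest neighbors lie along the body diagonal with √3·a = 8r.
a = 8r/√3 = 8 × 65.7 / 1.7321 = 303 pm.

303 pm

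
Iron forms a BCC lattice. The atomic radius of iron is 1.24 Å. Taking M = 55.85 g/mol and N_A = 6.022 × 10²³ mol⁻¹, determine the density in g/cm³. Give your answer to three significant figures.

7.90 g/cm³

In a BCC lattice, atoms touch along the body diagonal, so √3·a = 4r, giving a = 2.864 Å = 2.864 × 10^-8 cm.
With Z = 2, ρ = Z·M/(N_A·a³) = 2 × 55.85 / (6.022 × 10²³ × 2.348 × 10^-23) = 7.899 g/cm³.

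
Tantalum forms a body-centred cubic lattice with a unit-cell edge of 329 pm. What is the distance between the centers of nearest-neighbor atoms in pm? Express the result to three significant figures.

In a BCC structure, atoms touch along the body diagonal, so √3·a = 4r; the nearest-neighbor distance equals 2r = 0.8660·a.
d = 0.8660 × 329 = 285 pm.

285 pm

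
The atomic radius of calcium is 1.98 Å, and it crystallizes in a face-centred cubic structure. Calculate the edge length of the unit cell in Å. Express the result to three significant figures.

In an FCC lattice, atoms touch along the face diagonal, so √2·a = 4r.
a = 4r/√2 = 4 × 1.98 / 1.4142 = 5.60 Å.

5.60 Å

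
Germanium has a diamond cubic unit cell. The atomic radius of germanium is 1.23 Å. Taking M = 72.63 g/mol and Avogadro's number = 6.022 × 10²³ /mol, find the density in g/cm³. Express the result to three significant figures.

In a diamond cubic lattice, nearest neighbors lie along the body diagonal with √3·a = 8r, giving a = 5.681 Å = 5.681 × 10^-8 cm.
With Z = 8, ρ = Z·M/(N_A·a³) = 8 × 72.63 / (6.022 × 10²³ × 1.834 × 10^-22) = 5.262 g/cm³.

5.26 g/cm³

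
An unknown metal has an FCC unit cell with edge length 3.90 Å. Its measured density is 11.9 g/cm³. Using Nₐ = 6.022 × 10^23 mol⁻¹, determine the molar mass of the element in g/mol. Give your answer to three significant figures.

An FCC cell has Z = 4 atoms; a = 3.900 × 10^-8 cm.
M = ρ·N_A·a³/Z = 11.9 × 6.022 × 10²³ × 5.932 × 10^-23 / 4 = 106 g/mol.

106 g/mol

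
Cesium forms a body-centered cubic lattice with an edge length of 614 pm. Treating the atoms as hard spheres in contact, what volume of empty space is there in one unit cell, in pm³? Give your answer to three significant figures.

7.40 × 10^7 pm³

In a BCC lattice atoms touch along the body diagonal, so √3·a = 4r, so r = 0.4330a = 265.9 pm.
V_cell = a³ = 2.315 × 10^8 pm³; V_atoms = 2 × (4/3)πr³ = 1.574 × 10^8 pm³.
Empty space = 2.315 × 10^8 − 1.574 × 10^8 = 7.40 × 10^7 pm³.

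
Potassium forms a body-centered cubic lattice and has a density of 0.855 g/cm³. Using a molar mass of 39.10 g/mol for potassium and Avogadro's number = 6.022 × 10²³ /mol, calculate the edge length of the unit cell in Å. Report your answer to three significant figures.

With Z = 2 atoms per BCC cell, a³ = Z·M/(N_A·ρ) = 2 × 39.10 / (6.022 × 10²³ × 0.8550 g/cm³) = 1.519 × 10^-22 cm³.
a = (1.519 × 10^-22)^(1/3) = 5.335 × 10^-8 cm = 5.34 Å.

5.34 Å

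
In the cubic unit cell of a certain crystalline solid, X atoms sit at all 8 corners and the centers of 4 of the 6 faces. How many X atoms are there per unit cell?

3

Corner atoms are shared by 8 cells (1/8 each), face atoms by 2 (1/2 each).
Net atoms = 8 × 1/8 + 4 × 1/2 = 1 + 2 = 3.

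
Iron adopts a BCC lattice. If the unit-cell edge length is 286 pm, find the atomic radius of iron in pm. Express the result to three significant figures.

124 pm

In a BCC lattice, atoms touch along the body diagonal, so √3·a = 4r.
r = √3·a/4 = 1.7321 × 286 / 4 = 124 pm.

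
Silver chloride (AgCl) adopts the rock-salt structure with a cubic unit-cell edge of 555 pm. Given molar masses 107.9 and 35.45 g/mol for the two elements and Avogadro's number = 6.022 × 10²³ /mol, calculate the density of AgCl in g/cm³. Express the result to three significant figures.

The rock-salt structure contains Z = 4 formula units per cell; M(AgCl) = 107.9 + 35.45 = 143.35 g/mol.
a³ = (5.550 × 10^-8 cm)³ = 1.710 × 10^-22 cm³.
ρ = 4 × 143.35 / (6.022 × 10²³ × 1.710 × 10^-22) = 5.570 g/cm³.

5.57 g/cm³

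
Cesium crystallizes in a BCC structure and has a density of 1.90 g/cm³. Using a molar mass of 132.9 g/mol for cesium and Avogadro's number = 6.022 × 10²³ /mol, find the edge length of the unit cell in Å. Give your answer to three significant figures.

6.15 Å

With Z = 2 atoms per BCC cell, a³ = Z·M/(N_A·ρ) = 2 × 132.9 / (6.022 × 10²³ × 1.900 g/cm³) = 2.323 × 10^-22 cm³.
a = (2.323 × 10^-22)^(1/3) = 6.147 × 10^-8 cm = 6.15 Å.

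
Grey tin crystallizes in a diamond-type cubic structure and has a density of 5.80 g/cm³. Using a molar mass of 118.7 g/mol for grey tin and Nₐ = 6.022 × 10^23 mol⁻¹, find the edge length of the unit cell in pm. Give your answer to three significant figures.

648 pm

With Z = 8 atoms per diamond cubic cell, a³ = Z·M/(N_A·ρ) = 8 × 118.7 / (6.022 × 10²³ × 5.800 g/cm³) = 2.719 × 10^-22 cm³.
a = (2.719 × 10^-22)^(1/3) = 6.478 × 10^-8 cm = 648 pm.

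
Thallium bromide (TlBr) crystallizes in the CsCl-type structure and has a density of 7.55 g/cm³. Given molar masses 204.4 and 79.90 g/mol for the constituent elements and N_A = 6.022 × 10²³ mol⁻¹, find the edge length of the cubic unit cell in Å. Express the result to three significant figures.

M(TlBr) = 284.3 g/mol; Z = 1 formula unit per cell.
a³ = Z·M/(N_A·ρ) = 1 × 284.3 / (6.022 × 10²³ × 7.55) = 6.253 × 10^-23 cm³, so a = 3.969 × 10^-8 cm = 3.97 Å.

3.97 Å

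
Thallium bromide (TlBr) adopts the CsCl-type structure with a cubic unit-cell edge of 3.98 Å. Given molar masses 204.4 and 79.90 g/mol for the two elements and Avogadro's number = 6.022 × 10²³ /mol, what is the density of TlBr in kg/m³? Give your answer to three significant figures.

7490 kg/m³

The CsCl-type structure contains Z = 1 formula unit per cell; M(TlBr) = 204.4 + 79.90 = 284.3 g/mol.
a³ = (3.980 × 10^-8 cm)³ = 6.304 × 10^-23 cm³.
ρ = 1 × 284.3 / (6.022 × 10²³ × 6.304 × 10^-23) = 7.488 g/cm³ = 7490 kg/m³.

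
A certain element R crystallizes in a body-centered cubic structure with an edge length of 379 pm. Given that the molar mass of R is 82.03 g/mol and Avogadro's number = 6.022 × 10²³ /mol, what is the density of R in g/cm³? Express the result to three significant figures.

A BCC unit cell contains Z = 2 atoms.
Cell volume: a³ = (379 pm)³ = (3.790 × 10^-8 cm)³ = 5.444 × 10^-23 cm³.
ρ = Z·M/(N_A·a³) = 2 × 82.03 / (6.022 × 10²³ × 5.444 × 10^-23) = 5.004 g/cm³.

5.00 g/cm³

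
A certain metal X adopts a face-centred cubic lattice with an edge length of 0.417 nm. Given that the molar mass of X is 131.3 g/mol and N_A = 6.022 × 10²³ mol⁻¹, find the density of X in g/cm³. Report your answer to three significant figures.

An FCC unit cell contains Z = 4 atoms.
Cell volume: a³ = (0.417 nm)³ = (4.170 × 10^-8 cm)³ = 7.251 × 10^-23 cm³.
ρ = Z·M/(N_A·a³) = 4 × 131.3 / (6.022 × 10²³ × 7.251 × 10^-23) = 12.03 g/cm³.

12.0 g/cm³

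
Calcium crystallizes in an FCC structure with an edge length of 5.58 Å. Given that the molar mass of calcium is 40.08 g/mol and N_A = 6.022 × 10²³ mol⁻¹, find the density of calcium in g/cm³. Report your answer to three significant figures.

An FCC unit cell contains Z = 4 atoms.
Cell volume: a³ = (5.58 Å)³ = (5.580 × 10^-8 cm)³ = 1.737 × 10^-22 cm³.
ρ = Z·M/(N_A·a³) = 4 × 40.08 / (6.022 × 10²³ × 1.737 × 10^-22) = 1.532 g/cm³.

1.53 g/cm³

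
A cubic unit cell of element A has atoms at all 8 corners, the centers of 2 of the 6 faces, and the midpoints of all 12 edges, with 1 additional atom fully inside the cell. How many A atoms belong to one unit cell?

6

Corner atoms are shared by 8 cells (1/8 each), face atoms by 2 (1/2 each), edge atoms by 4 (1/4 each), interior atoms are unshared.
Net atoms = 8 × 1/8 + 2 × 1/2 + 12 × 1/4 + 1 = 1 + 1 + 3 + 1 = 6.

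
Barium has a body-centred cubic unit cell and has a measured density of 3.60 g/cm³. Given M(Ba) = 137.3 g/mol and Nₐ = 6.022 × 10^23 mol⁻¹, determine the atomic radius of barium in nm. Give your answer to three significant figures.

0.217 nm

For a BCC cell (Z = 2), a³ = Z·M/(N_A·ρ) = 2 × 137.3 / (6.022 × 10²³ × 3.600) = 1.267 × 10^-22 cm³, so a = 5.022 × 10^-8 cm = 0.5022 nm.
Atoms touch along the body diagonal, so √3·a = 4r, so r = 0.4330 × a = 0.217 nm.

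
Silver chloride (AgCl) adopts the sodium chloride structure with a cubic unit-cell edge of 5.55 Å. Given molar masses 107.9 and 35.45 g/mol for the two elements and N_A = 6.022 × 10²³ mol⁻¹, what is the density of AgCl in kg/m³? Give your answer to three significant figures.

5570 kg/m³

The sodium chloride structure contains Z = 4 formula units per cell; M(AgCl) = 107.9 + 35.45 = 143.35 g/mol.
a³ = (5.550 × 10^-8 cm)³ = 1.710 × 10^-22 cm³.
ρ = 4 × 143.35 / (6.022 × 10²³ × 1.710 × 10^-22) = 5.570 g/cm³ = 5570 kg/m³.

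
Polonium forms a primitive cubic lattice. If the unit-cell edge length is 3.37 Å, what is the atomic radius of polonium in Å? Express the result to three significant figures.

1.69 Å

In a simple cubic lattice, atoms touch along the cell edge, so a = 2r.
r = a/2 = 3.37/2 = 1.69 Å.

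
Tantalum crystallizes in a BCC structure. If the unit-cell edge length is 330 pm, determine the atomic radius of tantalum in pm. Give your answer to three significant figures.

In a BCC lattice, atoms touch along the body diagonal, so √3·a = 4r.
r = √3·a/4 = 1.7321 × 330 / 4 = 143 pm.

143 pm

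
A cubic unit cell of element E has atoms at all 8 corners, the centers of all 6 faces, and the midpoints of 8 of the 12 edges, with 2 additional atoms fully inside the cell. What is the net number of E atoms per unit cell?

Corner atoms are shared by 8 cells (1/8 each), face atoms by 2 (1/2 each), edge atoms by 4 (1/4 each), interior atoms are unshared.
Net atoms = 8 × 1/8 + 6 × 1/2 + 8 × 1/4 + 2 = 1 + 3 + 2 + 2 = 8.

8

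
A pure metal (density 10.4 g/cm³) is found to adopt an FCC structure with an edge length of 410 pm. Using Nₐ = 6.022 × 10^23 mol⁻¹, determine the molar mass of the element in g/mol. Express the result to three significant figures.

108 g/mol

An FCC cell has Z = 4 atoms; a = 4.100 × 10^-8 cm.
M = ρ·N_A·a³/Z = 10.4 × 6.022 × 10²³ × 6.892 × 10^-23 / 4 = 108 g/mol.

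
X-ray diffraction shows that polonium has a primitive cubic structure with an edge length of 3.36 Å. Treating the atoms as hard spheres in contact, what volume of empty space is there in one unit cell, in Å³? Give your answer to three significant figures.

18.1 Å³

In a simple cubic lattice atoms touch along the cell edge, so a = 2r, so r = 0.5000a = 1.680 Å.
V_cell = a³ = 37.93 Å³; V_atoms = 1 × (4/3)πr³ = 19.86 Å³.
Empty space = 37.93 − 19.86 = 18.1 Å³.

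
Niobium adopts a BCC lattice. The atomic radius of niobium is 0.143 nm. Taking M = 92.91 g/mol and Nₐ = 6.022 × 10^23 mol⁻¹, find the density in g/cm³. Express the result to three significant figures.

8.57 g/cm³

In a BCC lattice, atoms touch along the body diagonal, so √3·a = 4r, giving a = 0.3302 nm = 3.302 × 10^-8 cm.
With Z = 2, ρ = Z·M/(N_A·a³) = 2 × 92.91 / (6.022 × 10²³ × 3.602 × 10^-23) = 8.567 g/cm³.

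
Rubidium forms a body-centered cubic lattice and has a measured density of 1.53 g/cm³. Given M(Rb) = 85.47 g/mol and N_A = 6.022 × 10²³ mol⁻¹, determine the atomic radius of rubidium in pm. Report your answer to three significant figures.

For a BCC cell (Z = 2), a³ = Z·M/(N_A·ρ) = 2 × 85.47 / (6.022 × 10²³ × 1.530) = 1.855 × 10^-22 cm³, so a = 5.703 × 10^-8 cm = 570.3 pm.
Atoms touch along the body diagonal, so √3·a = 4r, so r = 0.4330 × a = 247 pm.

247 pm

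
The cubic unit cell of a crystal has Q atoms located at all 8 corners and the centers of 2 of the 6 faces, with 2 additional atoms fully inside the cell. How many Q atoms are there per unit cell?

Corner atoms are shared by 8 cells (1/8 each), face atoms by 2 (1/2 each), interior atoms are unshared.
Net atoms = 8 × 1/8 + 2 × 1/2 + 2 = 1 + 1 + 2 = 4.

4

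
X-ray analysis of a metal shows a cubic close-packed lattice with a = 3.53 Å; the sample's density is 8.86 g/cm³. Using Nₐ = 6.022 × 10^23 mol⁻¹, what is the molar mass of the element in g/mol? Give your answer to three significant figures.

An FCC cell has Z = 4 atoms; a = 3.530 × 10^-8 cm.
M = ρ·N_A·a³/Z = 8.86 × 6.022 × 10²³ × 4.399 × 10^-23 / 4 = 58.7 g/mol.

58.7 g/mol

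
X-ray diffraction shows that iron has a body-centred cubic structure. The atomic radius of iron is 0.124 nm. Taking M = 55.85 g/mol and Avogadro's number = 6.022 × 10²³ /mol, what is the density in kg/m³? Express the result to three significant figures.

7900 kg/m³

In a BCC lattice, atoms touch along the body diagonal, so √3·a = 4r, giving a = 0.2864 nm = 2.864 × 10^-8 cm.
With Z = 2, ρ = Z·M/(N_A·a³) = 2 × 55.85 / (6.022 × 10²³ × 2.348 × 10^-23) = 7.899 g/cm³ = 7900 kg/m³.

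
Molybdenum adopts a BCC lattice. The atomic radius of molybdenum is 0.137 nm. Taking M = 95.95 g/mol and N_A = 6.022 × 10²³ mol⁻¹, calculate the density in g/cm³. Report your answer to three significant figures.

10.1 g/cm³

In a BCC lattice, atoms touch along the body diagonal, so √3·a = 4r, giving a = 0.3164 nm = 3.164 × 10^-8 cm.
With Z = 2, ρ = Z·M/(N_A·a³) = 2 × 95.95 / (6.022 × 10²³ × 3.167 × 10^-23) = 10.06 g/cm³.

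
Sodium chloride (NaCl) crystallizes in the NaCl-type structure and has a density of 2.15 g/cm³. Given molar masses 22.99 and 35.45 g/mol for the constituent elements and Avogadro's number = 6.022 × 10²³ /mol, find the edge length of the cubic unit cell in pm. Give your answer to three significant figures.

M(NaCl) = 58.44 g/mol; Z = 4 formula units per cell.
a³ = Z·M/(N_A·ρ) = 4 × 58.44 / (6.022 × 10²³ × 2.15) = 1.805 × 10^-22 cm³, so a = 5.652 × 10^-8 cm = 565 pm.

565 pm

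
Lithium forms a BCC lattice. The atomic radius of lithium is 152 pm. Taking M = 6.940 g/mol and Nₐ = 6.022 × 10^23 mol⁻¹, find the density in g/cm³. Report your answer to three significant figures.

0.533 g/cm³

In a BCC lattice, atoms touch along the body diagonal, so √3·a = 4r, giving a = 351.0 pm = 3.510 × 10^-8 cm.
With Z = 2, ρ = Z·M/(N_A·a³) = 2 × 6.940 / (6.022 × 10²³ × 4.325 × 10^-23) = 0.5329 g/cm³.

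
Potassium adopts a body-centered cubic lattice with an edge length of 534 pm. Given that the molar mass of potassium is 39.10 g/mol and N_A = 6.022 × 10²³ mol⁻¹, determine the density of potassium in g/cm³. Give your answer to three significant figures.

A BCC unit cell contains Z = 2 atoms.
Cell volume: a³ = (534 pm)³ = (5.340 × 10^-8 cm)³ = 1.523 × 10^-22 cm³.
ρ = Z·M/(N_A·a³) = 2 × 39.10 / (6.022 × 10²³ × 1.523 × 10^-22) = 0.8528 g/cm³.

0.853 g/cm³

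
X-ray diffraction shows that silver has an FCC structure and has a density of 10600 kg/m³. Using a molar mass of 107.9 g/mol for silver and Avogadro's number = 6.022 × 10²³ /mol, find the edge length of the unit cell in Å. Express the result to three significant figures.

4.07 Å

With Z = 4 atoms per FCC cell, a³ = Z·M/(N_A·ρ) = 4 × 107.9 / (6.022 × 10²³ × 10.60 g/cm³) = 6.761 × 10^-23 cm³.
a = (6.761 × 10^-23)^(1/3) = 4.074 × 10^-8 cm = 4.07 Å.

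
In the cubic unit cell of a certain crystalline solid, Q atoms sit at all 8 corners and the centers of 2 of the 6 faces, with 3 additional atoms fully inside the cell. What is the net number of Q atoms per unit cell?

5

Corner atoms are shared by 8 cells (1/8 each), face atoms by 2 (1/2 each), interior atoms are unshared.
Net atoms = 8 × 1/8 + 2 × 1/2 + 3 = 1 + 1 + 3 = 5.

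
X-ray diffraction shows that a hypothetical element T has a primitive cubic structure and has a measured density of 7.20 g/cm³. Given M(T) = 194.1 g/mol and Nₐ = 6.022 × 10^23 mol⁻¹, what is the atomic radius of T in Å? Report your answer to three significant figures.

1.78 Å

For a simple cubic cell (Z = 1), a³ = Z·M/(N_A·ρ) = 1 × 194.1 / (6.022 × 10²³ × 7.200) = 4.477 × 10^-23 cm³, so a = 3.551 × 10^-8 cm = 3.551 Å.
Atoms touch along the cell edge, so a = 2r, so r = 0.5000 × a = 1.78 Å.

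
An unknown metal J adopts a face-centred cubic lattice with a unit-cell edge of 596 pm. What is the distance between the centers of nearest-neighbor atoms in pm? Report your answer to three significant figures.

In an FCC structure, atoms touch along the face diagonal, so √2·a = 4r; the nearest-neighbor distance equals 2r = 0.7071·a.
d = 0.7071 × 596 = 421 pm.

421 pm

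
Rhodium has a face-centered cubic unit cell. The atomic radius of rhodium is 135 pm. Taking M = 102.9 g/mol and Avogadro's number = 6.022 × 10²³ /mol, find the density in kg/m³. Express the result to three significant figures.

12300 kg/m³

In an FCC lattice, atoms touch along the face diagonal, so √2·a = 4r, giving a = 381.8 pm = 3.818 × 10^-8 cm.
With Z = 4, ρ = Z·M/(N_A·a³) = 4 × 102.9 / (6.022 × 10²³ × 5.567 × 10^-23) = 12.28 g/cm³ = 12300 kg/m³.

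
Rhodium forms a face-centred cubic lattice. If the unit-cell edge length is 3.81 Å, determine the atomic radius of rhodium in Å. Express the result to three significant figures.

1.35 Å

In an FCC lattice, atoms touch along the face diagonal, so √2·a = 4r.
r = √2·a/4 = 1.4142 × 3.81 / 4 = 1.35 Å.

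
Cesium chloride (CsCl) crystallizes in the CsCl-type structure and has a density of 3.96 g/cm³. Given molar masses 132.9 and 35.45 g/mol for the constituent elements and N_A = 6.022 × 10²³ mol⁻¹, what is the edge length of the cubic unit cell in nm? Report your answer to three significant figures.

M(CsCl) = 168.35 g/mol; Z = 1 formula unit per cell.
a³ = Z·M/(N_A·ρ) = 1 × 168.35 / (6.022 × 10²³ × 3.96) = 7.060 × 10^-23 cm³, so a = 4.133 × 10^-8 cm = 0.413 nm.

0.413 nm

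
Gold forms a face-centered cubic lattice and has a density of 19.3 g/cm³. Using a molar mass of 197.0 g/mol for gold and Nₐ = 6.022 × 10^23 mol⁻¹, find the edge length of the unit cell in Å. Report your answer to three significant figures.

4.08 Å

With Z = 4 atoms per FCC cell, a³ = Z·M/(N_A·ρ) = 4 × 197.0 / (6.022 × 10²³ × 19.30 g/cm³) = 6.780 × 10^-23 cm³.
a = (6.780 × 10^-23)^(1/3) = 4.078 × 10^-8 cm = 4.08 Å.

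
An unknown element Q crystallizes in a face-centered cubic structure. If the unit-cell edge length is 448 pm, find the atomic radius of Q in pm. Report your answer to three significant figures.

158 pm

In an FCC lattice, atoms touch along the face diagonal, so √2·a = 4r.
r = √2·a/4 = 1.4142 × 448 / 4 = 158 pm.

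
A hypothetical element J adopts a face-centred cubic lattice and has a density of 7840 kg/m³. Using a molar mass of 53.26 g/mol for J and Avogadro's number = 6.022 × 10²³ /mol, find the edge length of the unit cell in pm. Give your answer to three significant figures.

With Z = 4 atoms per FCC cell, a³ = Z·M/(N_A·ρ) = 4 × 53.26 / (6.022 × 10²³ × 7.840 g/cm³) = 4.512 × 10^-23 cm³.
a = (4.512 × 10^-23)^(1/3) = 3.560 × 10^-8 cm = 356 pm.

356 pm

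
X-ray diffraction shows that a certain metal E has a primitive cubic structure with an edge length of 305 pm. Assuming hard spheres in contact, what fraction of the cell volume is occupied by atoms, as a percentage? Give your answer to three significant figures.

In a simple cubic lattice atoms touch along the cell edge, so a = 2r, so r = 0.5000a = 152.5 pm.
Packing fraction = Z·(4/3)πr³ / a³ = 1 × (4/3)π × (152.5)³ / (305)³ = 0.5236 = 52.4%.

52.4%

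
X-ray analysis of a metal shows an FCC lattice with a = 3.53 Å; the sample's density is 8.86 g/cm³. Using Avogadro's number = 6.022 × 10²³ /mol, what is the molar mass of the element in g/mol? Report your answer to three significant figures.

An FCC cell has Z = 4 atoms; a = 3.530 × 10^-8 cm.
M = ρ·N_A·a³/Z = 8.86 × 6.022 × 10²³ × 4.399 × 10^-23 / 4 = 58.7 g/mol.

58.7 g/mol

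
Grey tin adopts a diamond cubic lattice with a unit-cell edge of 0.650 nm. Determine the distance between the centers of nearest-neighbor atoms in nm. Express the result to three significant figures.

In a diamond cubic structure, nearest neighbors lie along the body diagonal with √3·a = 8r; the nearest-neighbor distance equals 2r = 0.4330·a.
d = 0.4330 × 0.650 = 0.281 nm.

0.281 nm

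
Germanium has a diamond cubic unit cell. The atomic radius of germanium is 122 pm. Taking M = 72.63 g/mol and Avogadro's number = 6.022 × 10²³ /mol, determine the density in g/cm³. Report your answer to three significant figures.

5.39 g/cm³

In a diamond cubic lattice, nearest neighbors lie along the body diagonal with √3·a = 8r, giving a = 563.5 pm = 5.635 × 10^-8 cm.
With Z = 8, ρ = Z·M/(N_A·a³) = 8 × 72.63 / (6.022 × 10²³ × 1.789 × 10^-22) = 5.393 g/cm³.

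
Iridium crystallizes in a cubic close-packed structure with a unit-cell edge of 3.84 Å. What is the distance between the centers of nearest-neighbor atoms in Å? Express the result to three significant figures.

In an FCC structure, atoms touch along the face diagonal, so √2·a = 4r; the nearest-neighbor distance equals 2r = 0.7071·a.
d = 0.7071 × 3.84 = 2.72 Å.

2.72 Å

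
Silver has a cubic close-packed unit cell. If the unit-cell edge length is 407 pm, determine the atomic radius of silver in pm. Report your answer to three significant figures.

In an FCC lattice, atoms touch along the face diagonal, so √2·a = 4r.
r = √2·a/4 = 1.4142 × 407 / 4 = 144 pm.

144 pm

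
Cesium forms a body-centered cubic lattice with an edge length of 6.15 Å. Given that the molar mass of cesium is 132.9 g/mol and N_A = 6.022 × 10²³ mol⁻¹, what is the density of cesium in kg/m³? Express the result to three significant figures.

1900 kg/m³

A BCC unit cell contains Z = 2 atoms.
Cell volume: a³ = (6.15 Å)³ = (6.150 × 10^-8 cm)³ = 2.326 × 10^-22 cm³.
ρ = Z·M/(N_A·a³) = 2 × 132.9 / (6.022 × 10²³ × 2.326 × 10^-22) = 1.898 g/cm³ = 1900 kg/m³.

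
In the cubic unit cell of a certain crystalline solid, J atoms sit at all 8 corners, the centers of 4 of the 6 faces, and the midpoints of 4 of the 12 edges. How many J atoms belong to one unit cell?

Corner atoms are shared by 8 cells (1/8 each), face atoms by 2 (1/2 each), edge atoms by 4 (1/4 each).
Net atoms = 8 × 1/8 + 4 × 1/2 + 4 × 1/4 = 1 + 2 + 1 = 4.

4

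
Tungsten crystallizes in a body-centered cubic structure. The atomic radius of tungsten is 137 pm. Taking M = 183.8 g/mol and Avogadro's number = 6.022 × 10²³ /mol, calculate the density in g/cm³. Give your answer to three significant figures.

In a BCC lattice, atoms touch along the body diagonal, so √3·a = 4r, giving a = 316.4 pm = 3.164 × 10^-8 cm.
With Z = 2, ρ = Z·M/(N_A·a³) = 2 × 183.8 / (6.022 × 10²³ × 3.167 × 10^-23) = 19.27 g/cm³.

19.3 g/cm³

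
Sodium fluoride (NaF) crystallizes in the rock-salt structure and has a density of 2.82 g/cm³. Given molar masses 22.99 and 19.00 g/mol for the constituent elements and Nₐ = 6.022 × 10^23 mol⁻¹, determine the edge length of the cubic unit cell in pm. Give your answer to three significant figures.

462 pm

M(NaF) = 41.99 g/mol; Z = 4 formula units per cell.
a³ = Z·M/(N_A·ρ) = 4 × 41.99 / (6.022 × 10²³ × 2.82) = 9.890 × 10^-23 cm³, so a = 4.625 × 10^-8 cm = 462 pm.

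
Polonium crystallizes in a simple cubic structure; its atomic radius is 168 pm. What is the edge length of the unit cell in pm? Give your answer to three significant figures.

In a simple cubic lattice, atoms touch along the cell edge, so a = 2r.
a = 2r = 2 × 168 = 336 pm.

336 pm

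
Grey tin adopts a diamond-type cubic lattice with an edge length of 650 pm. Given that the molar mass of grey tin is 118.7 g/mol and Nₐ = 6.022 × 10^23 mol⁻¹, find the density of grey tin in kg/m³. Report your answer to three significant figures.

A diamond cubic unit cell contains Z = 8 atoms.
Cell volume: a³ = (650 pm)³ = (6.500 × 10^-8 cm)³ = 2.746 × 10^-22 cm³.
ρ = Z·M/(N_A·a³) = 8 × 118.7 / (6.022 × 10²³ × 2.746 × 10^-22) = 5.742 g/cm³ = 5740 kg/m³.

5740 kg/m³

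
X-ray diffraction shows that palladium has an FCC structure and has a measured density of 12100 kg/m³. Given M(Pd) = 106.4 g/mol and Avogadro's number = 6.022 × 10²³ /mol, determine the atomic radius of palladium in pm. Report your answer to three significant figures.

For an FCC cell (Z = 4), a³ = Z·M/(N_A·ρ) = 4 × 106.4 / (6.022 × 10²³ × 12.10) = 5.841 × 10^-23 cm³, so a = 3.880 × 10^-8 cm = 388.0 pm.
Atoms touch along the face diagonal, so √2·a = 4r, so r = 0.3536 × a = 137 pm.

137 pm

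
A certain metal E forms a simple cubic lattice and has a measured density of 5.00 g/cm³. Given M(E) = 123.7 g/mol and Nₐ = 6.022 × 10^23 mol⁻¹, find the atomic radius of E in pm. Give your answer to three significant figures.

For a simple cubic cell (Z = 1), a³ = Z·M/(N_A·ρ) = 1 × 123.7 / (6.022 × 10²³ × 5.000) = 4.108 × 10^-23 cm³, so a = 3.451 × 10^-8 cm = 345.1 pm.
Atoms touch along the cell edge, so a = 2r, so r = 0.5000 × a = 173 pm.

173 pm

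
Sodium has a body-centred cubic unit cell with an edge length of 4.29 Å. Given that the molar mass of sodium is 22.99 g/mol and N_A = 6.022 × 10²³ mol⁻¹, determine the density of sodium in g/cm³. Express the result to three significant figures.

0.967 g/cm³

A BCC unit cell contains Z = 2 atoms.
Cell volume: a³ = (4.29 Å)³ = (4.290 × 10^-8 cm)³ = 7.895 × 10^-23 cm³.
ρ = Z·M/(N_A·a³) = 2 × 22.99 / (6.022 × 10²³ × 7.895 × 10^-23) = 0.9671 g/cm³.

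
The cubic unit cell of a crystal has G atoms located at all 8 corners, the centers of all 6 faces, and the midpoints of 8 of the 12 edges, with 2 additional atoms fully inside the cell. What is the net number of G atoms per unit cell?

8

Corner atoms are shared by 8 cells (1/8 each), face atoms by 2 (1/2 each), edge atoms by 4 (1/4 each), interior atoms are unshared.
Net atoms = 8 × 1/8 + 6 × 1/2 + 8 × 1/4 + 2 = 1 + 3 + 2 + 2 = 8.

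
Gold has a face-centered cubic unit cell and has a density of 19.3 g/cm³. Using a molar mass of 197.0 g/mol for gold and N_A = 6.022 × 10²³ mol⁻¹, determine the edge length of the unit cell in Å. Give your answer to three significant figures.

With Z = 4 atoms per FCC cell, a³ = Z·M/(N_A·ρ) = 4 × 197.0 / (6.022 × 10²³ × 19.30 g/cm³) = 6.780 × 10^-23 cm³.
a = (6.780 × 10^-23)^(1/3) = 4.078 × 10^-8 cm = 4.08 Å.

4.08 Å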